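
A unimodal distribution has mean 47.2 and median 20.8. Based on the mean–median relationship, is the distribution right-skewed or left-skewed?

right-skewed

mean − median = 47.2 − 20.8 = 26.4
mean > median ⇒ the longer tail is on the right ⇒ right-skewed (positively skewed).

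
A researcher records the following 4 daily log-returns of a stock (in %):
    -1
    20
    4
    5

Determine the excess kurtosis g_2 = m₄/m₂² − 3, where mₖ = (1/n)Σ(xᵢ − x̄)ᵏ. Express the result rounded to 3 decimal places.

-0.835

x̄ = 7.0000
Σ(xᵢ − x̄)² = 246.0000 ⇒ m₂ = 61.50000
Σ(xᵢ − x̄)⁴ = 32754.0000 ⇒ m₄ = 8188.50000
m₂² = 3782.25000
g_2 = m₄/m₂² − 3 = 2.16498 − 3 ≈ -0.835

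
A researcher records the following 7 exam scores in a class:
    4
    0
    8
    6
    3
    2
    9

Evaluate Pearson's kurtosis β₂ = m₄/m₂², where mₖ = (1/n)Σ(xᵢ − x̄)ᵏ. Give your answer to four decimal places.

x̄ = 4.5714
Σ(xᵢ − x̄)² = 63.7143 ⇒ m₂ = 9.10204
Σ(xᵢ − x̄)⁴ = 1013.6385 ⇒ m₄ = 144.80550
m₂² = 82.84715
β₂ = m₄/m₂² = 144.80550 / 82.84715 ≈ 1.7479

1.7479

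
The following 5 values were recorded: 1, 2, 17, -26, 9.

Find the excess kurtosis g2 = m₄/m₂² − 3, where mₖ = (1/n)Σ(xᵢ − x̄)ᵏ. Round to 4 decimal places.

-0.3749

x̄ = 0.6000
Σ(xᵢ − x̄)² = 1049.2000 ⇒ m₂ = 209.84000
Σ(xᵢ − x̄)⁴ = 577963.2160 ⇒ m₄ = 115592.64320
m₂² = 44032.82560
g2 = m₄/m₂² − 3 = 2.62515 − 3 ≈ -0.3749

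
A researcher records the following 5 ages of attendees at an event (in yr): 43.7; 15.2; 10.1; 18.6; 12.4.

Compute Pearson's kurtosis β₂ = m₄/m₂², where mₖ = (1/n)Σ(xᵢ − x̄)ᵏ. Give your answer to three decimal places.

x̄ = 20.0000
Σ(xᵢ − x̄)² = 742.4600 ⇒ m₂ = 148.49200
Σ(xᵢ − x̄)⁴ = 328972.5170 ⇒ m₄ = 65794.50340
m₂² = 22049.87406
β₂ = m₄/m₂² = 65794.50340 / 22049.87406 ≈ 2.984

2.984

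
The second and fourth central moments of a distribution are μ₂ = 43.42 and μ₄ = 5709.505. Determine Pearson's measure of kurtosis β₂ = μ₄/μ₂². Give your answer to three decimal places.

3.028

μ₂² = 43.42² = 1885.29640
μ₄/μ₂² = 5709.505 / 1885.29640 = 3.02844
β₂ ≈ 3.028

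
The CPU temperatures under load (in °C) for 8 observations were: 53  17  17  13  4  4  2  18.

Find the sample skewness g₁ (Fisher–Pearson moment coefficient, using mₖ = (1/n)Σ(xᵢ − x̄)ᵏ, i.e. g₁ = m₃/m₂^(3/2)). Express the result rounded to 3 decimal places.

1.557

x̄ = (53 + 17 + 17 + 13 + 4 + 4 + 2 + 18) / 8 = 16.0000
deviations (xᵢ − x̄): 37.0000, 1.0000, 1.0000, -3.0000, -12.0000, -12.0000, -14.0000, 2.0000
Σ(xᵢ − x̄)² = 1868.0000 ⇒ m₂ = 1868.0000/8 = 233.50000
Σ(xᵢ − x̄)³ = 44436.0000 ⇒ m₃ = 44436.0000/8 = 5554.50000
m₂^(3/2) = 233.50000^(1.5) = 3568.04504
g₁ = m₃ / m₂^(3/2) = 5554.50000 / 3568.04504 ≈ 1.557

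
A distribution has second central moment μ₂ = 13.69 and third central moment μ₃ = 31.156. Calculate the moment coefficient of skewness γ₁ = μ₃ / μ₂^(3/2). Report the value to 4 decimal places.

σ = √μ₂ = √13.69 = 3.70000
σ³ = μ₂^(3/2) = 50.65300
γ₁ = μ₃/σ³ = 31.156 / 50.65300 ≈ 0.6151

0.6151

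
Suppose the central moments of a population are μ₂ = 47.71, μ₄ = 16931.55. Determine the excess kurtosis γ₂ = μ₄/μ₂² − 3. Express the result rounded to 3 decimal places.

μ₂² = 47.71² = 2276.24410
μ₄/μ₂² = 16931.55 / 2276.24410 = 7.43837
γ₂ = 7.43837 − 3 ≈ 4.438

4.438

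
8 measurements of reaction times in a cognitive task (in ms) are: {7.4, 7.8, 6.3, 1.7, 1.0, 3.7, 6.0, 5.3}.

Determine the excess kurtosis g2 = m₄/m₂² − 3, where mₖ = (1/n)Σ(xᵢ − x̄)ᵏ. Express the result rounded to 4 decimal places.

x̄ = 4.9000
Σ(xᵢ − x̄)² = 44.8800 ⇒ m₂ = 5.61000
Σ(xᵢ − x̄)⁴ = 453.3972 ⇒ m₄ = 56.67465
m₂² = 31.47210
g2 = m₄/m₂² − 3 = 1.80079 − 3 ≈ -1.1992

-1.1992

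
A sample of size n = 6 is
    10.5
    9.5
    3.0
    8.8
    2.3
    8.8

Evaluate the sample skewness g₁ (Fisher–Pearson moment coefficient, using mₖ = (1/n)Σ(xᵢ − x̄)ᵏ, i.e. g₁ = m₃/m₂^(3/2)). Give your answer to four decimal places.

x̄ = (10.5 + 9.5 + 3.0 + 8.8 + 2.3 + 8.8) / 6 = 7.1500
deviations (xᵢ − x̄): 3.3500, 2.3500, -4.1500, 1.6500, -4.8500, 1.6500
Σ(xᵢ − x̄)² = 62.9350 ⇒ m₂ = 62.9350/6 = 10.48917
Σ(xᵢ − x̄)³ = -126.0000 ⇒ m₃ = -126.0000/6 = -21.00000
m₂^(3/2) = 10.48917^(1.5) = 33.97125
g₁ = m₃ / m₂^(3/2) = -21.00000 / 33.97125 ≈ -0.6182

-0.6182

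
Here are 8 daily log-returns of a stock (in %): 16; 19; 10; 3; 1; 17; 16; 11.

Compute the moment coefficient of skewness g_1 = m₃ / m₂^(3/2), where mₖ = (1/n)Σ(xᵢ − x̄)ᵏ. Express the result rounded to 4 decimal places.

x̄ = (16 + 19 + 10 + 3 + 1 + 17 + 16 + 11) / 8 = 11.6250
deviations (xᵢ − x̄): 4.3750, 7.3750, -1.6250, -8.6250, -10.6250, 5.3750, 4.3750, -0.6250
Σ(xᵢ − x̄)² = 311.8750 ⇒ m₂ = 311.8750/8 = 38.98438
Σ(xᵢ − x̄)³ = -1121.7188 ⇒ m₃ = -1121.7188/8 = -140.21484
m₂^(3/2) = 38.98438^(1.5) = 243.40857
g_1 = m₃ / m₂^(3/2) = -140.21484 / 243.40857 ≈ -0.5760

-0.5760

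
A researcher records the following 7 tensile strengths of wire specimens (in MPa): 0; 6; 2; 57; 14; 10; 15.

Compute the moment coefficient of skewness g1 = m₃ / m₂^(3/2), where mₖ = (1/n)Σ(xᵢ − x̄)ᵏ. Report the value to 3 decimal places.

1.685

x̄ = (0 + 6 + 2 + 57 + 14 + 10 + 15) / 7 = 14.8571
deviations (xᵢ − x̄): -14.8571, -8.8571, -12.8571, 42.1429, -0.8571, -4.8571, 0.1429
Σ(xᵢ − x̄)² = 2264.8571 ⇒ m₂ = 2264.8571/7 = 323.55102
Σ(xᵢ − x̄)³ = 68631.6735 ⇒ m₃ = 68631.6735/7 = 9804.52478
m₂^(3/2) = 323.55102^(1.5) = 5819.88175
g1 = m₃ / m₂^(3/2) = 9804.52478 / 5819.88175 ≈ 1.685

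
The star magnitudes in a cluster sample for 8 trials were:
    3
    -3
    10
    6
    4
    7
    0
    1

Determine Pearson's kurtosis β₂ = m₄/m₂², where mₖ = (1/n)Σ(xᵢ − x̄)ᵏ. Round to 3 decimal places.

x̄ = 3.5000
Σ(xᵢ − x̄)² = 122.0000 ⇒ m₂ = 15.25000
Σ(xᵢ − x̄)⁴ = 3948.5000 ⇒ m₄ = 493.56250
m₂² = 232.56250
β₂ = m₄/m₂² = 493.56250 / 232.56250 ≈ 2.122

2.122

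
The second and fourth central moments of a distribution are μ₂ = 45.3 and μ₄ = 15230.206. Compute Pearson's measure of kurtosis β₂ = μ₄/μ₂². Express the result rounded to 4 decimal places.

μ₂² = 45.3² = 2052.09000
μ₄/μ₂² = 15230.206 / 2052.09000 = 7.42180
β₂ ≈ 7.4218

7.4218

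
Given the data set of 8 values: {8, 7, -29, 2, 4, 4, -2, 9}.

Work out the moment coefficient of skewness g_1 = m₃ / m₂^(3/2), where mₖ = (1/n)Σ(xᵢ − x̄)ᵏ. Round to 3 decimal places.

-1.920

x̄ = (8 + 7 - 29 + 2 + 4 + 4 - 2 + 9) / 8 = 0.3750
deviations (xᵢ − x̄): 7.6250, 6.6250, -29.3750, 1.6250, 3.6250, 3.6250, -2.3750, 8.6250
Σ(xᵢ − x̄)² = 1073.8750 ⇒ m₂ = 1073.8750/8 = 134.23438
Σ(xᵢ − x̄)³ = -23885.5313 ⇒ m₃ = -23885.5313/8 = -2985.69141
m₂^(3/2) = 134.23438^(1.5) = 1555.23355
g_1 = m₃ / m₂^(3/2) = -2985.69141 / 1555.23355 ≈ -1.920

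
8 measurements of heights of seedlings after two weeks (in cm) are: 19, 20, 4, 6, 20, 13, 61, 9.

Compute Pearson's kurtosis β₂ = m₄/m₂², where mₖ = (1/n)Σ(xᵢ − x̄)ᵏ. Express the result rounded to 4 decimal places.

x̄ = 19.0000
Σ(xᵢ − x̄)² = 2296.0000 ⇒ m₂ = 287.00000
Σ(xᵢ − x̄)⁴ = 3202180.0000 ⇒ m₄ = 400272.50000
m₂² = 82369.00000
β₂ = m₄/m₂² = 400272.50000 / 82369.00000 ≈ 4.8595

4.8595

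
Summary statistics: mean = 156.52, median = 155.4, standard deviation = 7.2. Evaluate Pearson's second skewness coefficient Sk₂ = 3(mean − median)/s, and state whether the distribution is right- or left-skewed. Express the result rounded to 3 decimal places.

Sk₂ = 3(156.52 − 155.4) / 7.2 = 3 × 1.1200 / 7.2
    = 3.3600 / 7.2 ≈ 0.467
Sk₂ > 0 ⇒ mean > median ⇒ right-skewed (positive skew).

0.467, right-skewed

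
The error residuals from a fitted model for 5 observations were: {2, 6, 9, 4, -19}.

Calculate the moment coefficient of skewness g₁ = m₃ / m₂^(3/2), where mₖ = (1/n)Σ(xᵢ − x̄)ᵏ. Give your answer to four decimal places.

x̄ = (2 + 6 + 9 + 4 - 19) / 5 = 0.4000
deviations (xᵢ − x̄): 1.6000, 5.6000, 8.6000, 3.6000, -19.4000
Σ(xᵢ − x̄)² = 497.2000 ⇒ m₂ = 497.2000/5 = 99.44000
Σ(xᵢ − x̄)³ = -6438.9600 ⇒ m₃ = -6438.9600/5 = -1287.79200
m₂^(3/2) = 99.44000^(1.5) = 991.61177
g₁ = m₃ / m₂^(3/2) = -1287.79200 / 991.61177 ≈ -1.2987

-1.2987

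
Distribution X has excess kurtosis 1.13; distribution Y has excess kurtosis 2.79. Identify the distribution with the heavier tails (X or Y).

Y

Higher excess kurtosis ⇒ heavier tails relative to the normal distribution.
1.13 vs 2.79: the larger is 2.79, so Y has heavier tails.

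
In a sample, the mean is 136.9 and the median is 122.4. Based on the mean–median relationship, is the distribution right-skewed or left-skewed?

right-skewed

mean − median = 136.9 − 122.4 = 14.5
mean > median ⇒ the longer tail is on the right ⇒ right-skewed (positively skewed).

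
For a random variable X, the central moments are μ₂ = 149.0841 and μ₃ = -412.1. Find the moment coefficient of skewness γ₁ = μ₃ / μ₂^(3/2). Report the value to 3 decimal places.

σ = √μ₂ = √149.0841 = 12.21000
σ³ = μ₂^(3/2) = 1820.31686
γ₁ = μ₃/σ³ = -412.1 / 1820.31686 ≈ -0.226

-0.226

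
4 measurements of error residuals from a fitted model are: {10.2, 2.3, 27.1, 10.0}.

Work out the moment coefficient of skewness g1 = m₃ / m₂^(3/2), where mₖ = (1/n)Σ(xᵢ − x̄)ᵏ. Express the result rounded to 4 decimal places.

x̄ = (10.2 + 2.3 + 27.1 + 10.0) / 4 = 12.4000
deviations (xᵢ − x̄): -2.2000, -10.1000, 14.7000, -2.4000
Σ(xᵢ − x̄)² = 328.7000 ⇒ m₂ = 328.7000/4 = 82.17500
Σ(xᵢ − x̄)³ = 2121.7500 ⇒ m₃ = 2121.7500/4 = 530.43750
m₂^(3/2) = 82.17500^(1.5) = 744.91989
g1 = m₃ / m₂^(3/2) = 530.43750 / 744.91989 ≈ 0.7121

0.7121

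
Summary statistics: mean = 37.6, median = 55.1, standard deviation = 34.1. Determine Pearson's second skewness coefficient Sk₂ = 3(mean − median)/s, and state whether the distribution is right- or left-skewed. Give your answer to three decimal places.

Sk₂ = 3(37.6 − 55.1) / 34.1 = 3 × -17.5000 / 34.1
    = -52.5000 / 34.1 ≈ -1.540
Sk₂ < 0 ⇒ mean < median ⇒ left-skewed (negative skew).

-1.540, left-skewed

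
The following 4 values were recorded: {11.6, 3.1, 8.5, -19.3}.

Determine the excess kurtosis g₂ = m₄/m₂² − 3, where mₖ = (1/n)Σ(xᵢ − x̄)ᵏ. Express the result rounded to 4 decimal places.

x̄ = 0.9750
Σ(xᵢ − x̄)² = 585.1075 ⇒ m₂ = 146.27688
Σ(xᵢ − x̄)⁴ = 184954.3150 ⇒ m₄ = 46238.57874
m₂² = 21396.92416
g₂ = m₄/m₂² − 3 = 2.16099 − 3 ≈ -0.8390

-0.8390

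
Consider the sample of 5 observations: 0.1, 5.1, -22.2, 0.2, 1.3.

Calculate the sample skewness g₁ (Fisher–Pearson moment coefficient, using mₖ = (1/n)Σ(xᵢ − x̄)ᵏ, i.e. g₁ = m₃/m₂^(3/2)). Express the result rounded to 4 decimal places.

x̄ = (0.1 + 5.1 - 22.2 + 0.2 + 1.3) / 5 = -3.1000
deviations (xᵢ − x̄): 3.2000, 8.2000, -19.1000, 3.3000, 4.4000
Σ(xᵢ − x̄)² = 472.5400 ⇒ m₂ = 472.5400/5 = 94.50800
Σ(xᵢ − x̄)³ = -6262.6140 ⇒ m₃ = -6262.6140/5 = -1252.52280
m₂^(3/2) = 94.50800^(1.5) = 918.76165
g₁ = m₃ / m₂^(3/2) = -1252.52280 / 918.76165 ≈ -1.3633

-1.3633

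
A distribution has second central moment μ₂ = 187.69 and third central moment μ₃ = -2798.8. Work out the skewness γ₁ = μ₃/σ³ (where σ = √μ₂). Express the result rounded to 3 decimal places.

-1.088

σ = √μ₂ = √187.69 = 13.70000
σ³ = μ₂^(3/2) = 2571.35300
γ₁ = μ₃/σ³ = -2798.8 / 2571.35300 ≈ -1.088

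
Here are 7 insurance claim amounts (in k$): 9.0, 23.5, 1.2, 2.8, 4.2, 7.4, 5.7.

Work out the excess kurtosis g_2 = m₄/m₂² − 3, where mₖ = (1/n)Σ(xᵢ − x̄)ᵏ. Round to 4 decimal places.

x̄ = 7.6857
Σ(xᵢ − x̄)² = 333.9286 ⇒ m₂ = 47.70408
Σ(xᵢ − x̄)⁴ = 65051.1983 ⇒ m₄ = 9293.02832
m₂² = 2275.67940
g_2 = m₄/m₂² − 3 = 4.08363 − 3 ≈ 1.0836

1.0836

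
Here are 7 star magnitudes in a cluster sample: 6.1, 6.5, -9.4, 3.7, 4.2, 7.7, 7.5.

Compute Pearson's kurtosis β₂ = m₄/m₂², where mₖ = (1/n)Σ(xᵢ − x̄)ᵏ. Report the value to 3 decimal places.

4.580

x̄ = 3.7571
Σ(xᵢ − x̄)² = 215.8771 ⇒ m₂ = 30.83959
Σ(xᵢ − x̄)⁴ = 30491.9137 ⇒ m₄ = 4355.98768
m₂² = 951.08042
β₂ = m₄/m₂² = 4355.98768 / 951.08042 ≈ 4.580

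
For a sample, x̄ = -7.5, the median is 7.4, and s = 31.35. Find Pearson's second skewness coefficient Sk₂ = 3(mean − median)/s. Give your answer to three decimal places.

-1.426

Sk₂ = 3(-7.5 − 7.4) / 31.35 = 3 × -14.9000 / 31.35
    = -44.7000 / 31.35 ≈ -1.426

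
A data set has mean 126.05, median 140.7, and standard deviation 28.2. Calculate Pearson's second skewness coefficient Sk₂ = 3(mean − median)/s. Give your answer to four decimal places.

Sk₂ = 3(126.05 − 140.7) / 28.2 = 3 × -14.6500 / 28.2
    = -43.9500 / 28.2 ≈ -1.5585

-1.5585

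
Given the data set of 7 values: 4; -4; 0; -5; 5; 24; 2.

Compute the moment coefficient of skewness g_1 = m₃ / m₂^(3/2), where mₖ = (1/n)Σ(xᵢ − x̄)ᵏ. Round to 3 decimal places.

1.411

x̄ = (4 - 4 + 0 - 5 + 5 + 24 + 2) / 7 = 3.7143
deviations (xᵢ − x̄): 0.2857, -7.7143, -3.7143, -8.7143, 1.2857, 20.2857, -1.7143
Σ(xᵢ − x̄)² = 565.4286 ⇒ m₂ = 565.4286/7 = 80.77551
Σ(xᵢ − x̄)³ = 7172.8163 ⇒ m₃ = 7172.8163/7 = 1024.68805
m₂^(3/2) = 80.77551^(1.5) = 725.97149
g_1 = m₃ / m₂^(3/2) = 1024.68805 / 725.97149 ≈ 1.411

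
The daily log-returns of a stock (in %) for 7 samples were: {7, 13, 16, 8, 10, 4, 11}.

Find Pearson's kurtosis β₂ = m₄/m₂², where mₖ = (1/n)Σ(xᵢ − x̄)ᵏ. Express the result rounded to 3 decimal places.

2.162

x̄ = 9.8571
Σ(xᵢ − x̄)² = 94.8571 ⇒ m₂ = 13.55102
Σ(xᵢ − x̄)⁴ = 2778.6239 ⇒ m₄ = 396.94627
m₂² = 183.63015
β₂ = m₄/m₂² = 396.94627 / 183.63015 ≈ 2.162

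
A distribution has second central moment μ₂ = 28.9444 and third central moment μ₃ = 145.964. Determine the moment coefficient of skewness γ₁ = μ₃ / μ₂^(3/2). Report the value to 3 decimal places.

σ = √μ₂ = √28.9444 = 5.38000
σ³ = μ₂^(3/2) = 155.72087
γ₁ = μ₃/σ³ = 145.964 / 155.72087 ≈ 0.937

0.937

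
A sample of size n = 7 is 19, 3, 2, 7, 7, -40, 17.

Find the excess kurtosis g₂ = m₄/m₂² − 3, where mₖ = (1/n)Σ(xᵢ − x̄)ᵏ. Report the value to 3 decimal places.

1.240

x̄ = 2.1429
Σ(xᵢ − x̄)² = 2328.8571 ⇒ m₂ = 332.69388
Σ(xᵢ − x̄)⁴ = 3284834.7464 ⇒ m₄ = 469262.10662
m₂² = 110685.21616
g₂ = m₄/m₂² − 3 = 4.23961 − 3 ≈ 1.240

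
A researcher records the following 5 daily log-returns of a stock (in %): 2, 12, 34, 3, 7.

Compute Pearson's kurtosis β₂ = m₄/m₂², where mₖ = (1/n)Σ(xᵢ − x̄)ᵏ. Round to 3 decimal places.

x̄ = 11.6000
Σ(xᵢ − x̄)² = 689.2000 ⇒ m₂ = 137.84000
Σ(xᵢ − x̄)⁴ = 266174.4160 ⇒ m₄ = 53234.88320
m₂² = 18999.86560
β₂ = m₄/m₂² = 53234.88320 / 18999.86560 ≈ 2.802

2.802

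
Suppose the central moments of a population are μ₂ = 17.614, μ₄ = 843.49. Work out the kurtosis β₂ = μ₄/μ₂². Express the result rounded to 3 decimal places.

μ₂² = 17.614² = 310.25300
μ₄/μ₂² = 843.49 / 310.25300 = 2.71872
β₂ ≈ 2.719

2.719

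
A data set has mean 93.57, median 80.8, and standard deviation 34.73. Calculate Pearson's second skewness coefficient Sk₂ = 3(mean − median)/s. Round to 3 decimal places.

1.103

Sk₂ = 3(93.57 − 80.8) / 34.73 = 3 × 12.7700 / 34.73
    = 38.3100 / 34.73 ≈ 1.103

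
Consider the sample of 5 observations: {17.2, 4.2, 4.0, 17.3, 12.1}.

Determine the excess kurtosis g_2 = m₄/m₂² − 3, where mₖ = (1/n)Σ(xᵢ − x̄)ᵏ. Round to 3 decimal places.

-1.758

x̄ = 10.9600
Σ(xᵢ − x̄)² = 174.5720 ⇒ m₂ = 34.91440
Σ(xᵢ − x̄)⁴ = 7568.3712 ⇒ m₄ = 1513.67423
m₂² = 1219.01533
g_2 = m₄/m₂² − 3 = 1.24172 − 3 ≈ -1.758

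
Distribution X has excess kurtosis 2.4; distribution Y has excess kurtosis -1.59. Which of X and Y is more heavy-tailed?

X

Higher excess kurtosis ⇒ heavier tails relative to the normal distribution.
2.4 vs -1.59: the larger is 2.4, so X has heavier tails. (X is leptokurtic — heavier-than-normal tails; the other is platykurtic.)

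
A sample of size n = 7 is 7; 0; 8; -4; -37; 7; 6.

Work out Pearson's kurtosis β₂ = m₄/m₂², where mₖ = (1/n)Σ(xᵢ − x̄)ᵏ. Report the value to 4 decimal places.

4.4675

x̄ = -1.8571
Σ(xᵢ − x̄)² = 1558.8571 ⇒ m₂ = 222.69388
Σ(xᵢ − x̄)⁴ = 1550868.7464 ⇒ m₄ = 221552.67805
m₂² = 49592.56310
β₂ = m₄/m₂² = 221552.67805 / 49592.56310 ≈ 4.4675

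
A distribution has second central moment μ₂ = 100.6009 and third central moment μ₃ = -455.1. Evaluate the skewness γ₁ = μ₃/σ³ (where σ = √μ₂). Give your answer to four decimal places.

-0.4510

σ = √μ₂ = √100.6009 = 10.03000
σ³ = μ₂^(3/2) = 1009.02703
γ₁ = μ₃/σ³ = -455.1 / 1009.02703 ≈ -0.4510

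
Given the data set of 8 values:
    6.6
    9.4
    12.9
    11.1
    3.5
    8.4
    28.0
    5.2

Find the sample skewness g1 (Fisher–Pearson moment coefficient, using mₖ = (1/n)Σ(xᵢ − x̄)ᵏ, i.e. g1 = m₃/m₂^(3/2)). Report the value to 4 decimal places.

x̄ = (6.6 + 9.4 + 12.9 + 11.1 + 3.5 + 8.4 + 28.0 + 5.2) / 8 = 10.6375
deviations (xᵢ − x̄): -4.0375, -1.2375, 2.2625, 0.4625, -7.1375, -2.2375, 17.3625, -5.4375
Σ(xᵢ − x̄)² = 410.1388 ⇒ m₂ = 410.1388/8 = 51.26734
Σ(xᵢ − x̄)³ = 4642.4240 ⇒ m₃ = 4642.4240/8 = 580.30300
m₂^(3/2) = 51.26734^(1.5) = 367.08042
g1 = m₃ / m₂^(3/2) = 580.30300 / 367.08042 ≈ 1.5809

1.5809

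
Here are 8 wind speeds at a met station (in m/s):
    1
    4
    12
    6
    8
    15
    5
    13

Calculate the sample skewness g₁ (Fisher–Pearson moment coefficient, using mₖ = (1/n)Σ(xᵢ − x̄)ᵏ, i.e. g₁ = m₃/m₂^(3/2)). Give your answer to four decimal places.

x̄ = (1 + 4 + 12 + 6 + 8 + 15 + 5 + 13) / 8 = 8.0000
deviations (xᵢ − x̄): -7.0000, -4.0000, 4.0000, -2.0000, 0.0000, 7.0000, -3.0000, 5.0000
Σ(xᵢ − x̄)² = 168.0000 ⇒ m₂ = 168.0000/8 = 21.00000
Σ(xᵢ − x̄)³ = 90.0000 ⇒ m₃ = 90.0000/8 = 11.25000
m₂^(3/2) = 21.00000^(1.5) = 96.23409
g₁ = m₃ / m₂^(3/2) = 11.25000 / 96.23409 ≈ 0.1169

0.1169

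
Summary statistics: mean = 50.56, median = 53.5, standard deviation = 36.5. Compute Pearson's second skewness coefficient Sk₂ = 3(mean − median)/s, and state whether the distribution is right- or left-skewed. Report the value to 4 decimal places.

Sk₂ = 3(50.56 − 53.5) / 36.5 = 3 × -2.9400 / 36.5
    = -8.8200 / 36.5 ≈ -0.2416
Sk₂ < 0 ⇒ mean < median ⇒ left-skewed (negative skew).

-0.2416, left-skewed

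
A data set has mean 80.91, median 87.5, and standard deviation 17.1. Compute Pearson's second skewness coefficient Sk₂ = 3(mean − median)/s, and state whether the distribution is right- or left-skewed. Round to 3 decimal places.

-1.156, left-skewed

Sk₂ = 3(80.91 − 87.5) / 17.1 = 3 × -6.5900 / 17.1
    = -19.7700 / 17.1 ≈ -1.156
Sk₂ < 0 ⇒ mean < median ⇒ left-skewed (negative skew).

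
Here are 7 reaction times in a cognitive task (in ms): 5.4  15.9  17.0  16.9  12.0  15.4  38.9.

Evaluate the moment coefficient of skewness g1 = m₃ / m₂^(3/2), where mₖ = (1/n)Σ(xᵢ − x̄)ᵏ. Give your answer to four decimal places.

1.3212

x̄ = (5.4 + 15.9 + 17.0 + 16.9 + 12.0 + 15.4 + 38.9) / 7 = 17.3571
deviations (xᵢ − x̄): -11.9571, -1.4571, -0.3571, -0.4571, -5.3571, -1.9571, 21.5429
Σ(xᵢ − x̄)² = 642.0571 ⇒ m₂ = 642.0571/7 = 91.72245
Σ(xᵢ − x̄)³ = 8123.8978 ⇒ m₃ = 8123.8978/7 = 1160.55682
m₂^(3/2) = 91.72245^(1.5) = 878.44275
g1 = m₃ / m₂^(3/2) = 1160.55682 / 878.44275 ≈ 1.3212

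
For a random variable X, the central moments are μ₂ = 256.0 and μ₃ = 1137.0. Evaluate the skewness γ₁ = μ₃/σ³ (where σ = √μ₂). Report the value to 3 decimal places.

σ = √μ₂ = √256.0 = 16.00000
σ³ = μ₂^(3/2) = 4096.00000
γ₁ = μ₃/σ³ = 1137.0 / 4096.00000 ≈ 0.278

0.278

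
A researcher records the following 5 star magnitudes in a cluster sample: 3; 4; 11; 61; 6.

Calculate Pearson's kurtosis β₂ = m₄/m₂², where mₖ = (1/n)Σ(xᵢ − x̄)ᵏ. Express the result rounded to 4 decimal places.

3.1704

x̄ = 17.0000
Σ(xᵢ − x̄)² = 2458.0000 ⇒ m₂ = 491.60000
Σ(xᵢ − x̄)⁴ = 3831010.0000 ⇒ m₄ = 766202.00000
m₂² = 241670.56000
β₂ = m₄/m₂² = 766202.00000 / 241670.56000 ≈ 3.1704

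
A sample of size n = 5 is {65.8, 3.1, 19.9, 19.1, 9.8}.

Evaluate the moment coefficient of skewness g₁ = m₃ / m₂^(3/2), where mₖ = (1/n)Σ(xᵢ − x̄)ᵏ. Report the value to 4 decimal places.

1.2019

x̄ = (65.8 + 3.1 + 19.9 + 19.1 + 9.8) / 5 = 23.5400
deviations (xᵢ − x̄): 42.2600, -20.4400, -3.6400, -4.4400, -13.7400
Σ(xᵢ − x̄)² = 2425.4520 ⇒ m₂ = 2425.4520/5 = 485.09040
Σ(xᵢ − x̄)³ = 64203.0554 ⇒ m₃ = 64203.0554/5 = 12840.61109
m₂^(3/2) = 485.09040^(1.5) = 10684.00346
g₁ = m₃ / m₂^(3/2) = 12840.61109 / 10684.00346 ≈ 1.2019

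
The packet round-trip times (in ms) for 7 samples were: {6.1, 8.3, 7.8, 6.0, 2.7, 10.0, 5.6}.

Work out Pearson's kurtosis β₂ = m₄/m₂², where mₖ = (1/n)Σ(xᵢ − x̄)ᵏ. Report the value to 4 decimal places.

2.4847

x̄ = 6.6429
Σ(xᵢ − x̄)² = 32.6971 ⇒ m₂ = 4.67102
Σ(xᵢ − x̄)⁴ = 379.4785 ⇒ m₄ = 54.21121
m₂² = 21.81843
β₂ = m₄/m₂² = 54.21121 / 21.81843 ≈ 2.4847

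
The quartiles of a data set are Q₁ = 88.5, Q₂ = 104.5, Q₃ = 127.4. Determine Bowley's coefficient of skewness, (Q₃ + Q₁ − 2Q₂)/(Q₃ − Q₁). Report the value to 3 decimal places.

0.177

numerator: Q₃ + Q₁ − 2Q₂ = 127.4 + 88.5 − 2×104.5 = 6.9000
denominator: Q₃ − Q₁ = 127.4 − 88.5 = 38.9000
Bowley skewness = 6.9000 / 38.9000 ≈ 0.177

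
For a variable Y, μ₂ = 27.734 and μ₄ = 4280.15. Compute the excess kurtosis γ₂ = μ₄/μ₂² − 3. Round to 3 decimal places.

2.565

μ₂² = 27.734² = 769.17476
μ₄/μ₂² = 4280.15 / 769.17476 = 5.56460
γ₂ = 5.56460 − 3 ≈ 2.565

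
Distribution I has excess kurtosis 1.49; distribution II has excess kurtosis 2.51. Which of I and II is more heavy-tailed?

II

Higher excess kurtosis ⇒ heavier tails relative to the normal distribution.
1.49 vs 2.51: the larger is 2.51, so II has heavier tails.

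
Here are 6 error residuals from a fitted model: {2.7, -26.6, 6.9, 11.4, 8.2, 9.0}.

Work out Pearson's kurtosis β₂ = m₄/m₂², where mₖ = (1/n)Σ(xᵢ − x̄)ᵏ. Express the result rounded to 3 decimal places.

x̄ = 1.9333
Σ(xᵢ − x̄)² = 1018.2333 ⇒ m₂ = 169.70556
Σ(xᵢ − x̄)⁴ = 675518.2244 ⇒ m₄ = 112586.37073
m₂² = 28799.97559
β₂ = m₄/m₂² = 112586.37073 / 28799.97559 ≈ 3.909

3.909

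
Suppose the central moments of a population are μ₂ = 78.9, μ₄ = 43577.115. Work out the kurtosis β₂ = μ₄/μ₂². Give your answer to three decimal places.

7.000

μ₂² = 78.9² = 6225.21000
μ₄/μ₂² = 43577.115 / 6225.21000 = 7.00010
β₂ ≈ 7.000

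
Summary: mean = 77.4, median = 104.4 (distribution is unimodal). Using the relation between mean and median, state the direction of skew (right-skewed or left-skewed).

mean − median = 77.4 − 104.4 = -27.0
mean < median ⇒ the longer tail is on the left ⇒ left-skewed (negatively skewed).

left-skewed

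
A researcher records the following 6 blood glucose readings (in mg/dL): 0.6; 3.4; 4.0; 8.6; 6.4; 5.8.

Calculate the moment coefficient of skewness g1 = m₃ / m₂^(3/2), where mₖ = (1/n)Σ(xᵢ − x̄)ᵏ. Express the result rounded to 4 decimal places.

-0.1800

x̄ = (0.6 + 3.4 + 4.0 + 8.6 + 6.4 + 5.8) / 6 = 4.8000
deviations (xᵢ − x̄): -4.2000, -1.4000, -0.8000, 3.8000, 1.6000, 1.0000
Σ(xᵢ − x̄)² = 38.2400 ⇒ m₂ = 38.2400/6 = 6.37333
Σ(xᵢ − x̄)³ = -17.3760 ⇒ m₃ = -17.3760/6 = -2.89600
m₂^(3/2) = 6.37333^(1.5) = 16.08977
g1 = m₃ / m₂^(3/2) = -2.89600 / 16.08977 ≈ -0.1800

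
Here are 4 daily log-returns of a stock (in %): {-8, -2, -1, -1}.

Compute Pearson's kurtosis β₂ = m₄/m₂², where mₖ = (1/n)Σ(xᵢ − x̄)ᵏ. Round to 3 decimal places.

x̄ = -3.0000
Σ(xᵢ − x̄)² = 34.0000 ⇒ m₂ = 8.50000
Σ(xᵢ − x̄)⁴ = 658.0000 ⇒ m₄ = 164.50000
m₂² = 72.25000
β₂ = m₄/m₂² = 164.50000 / 72.25000 ≈ 2.277

2.277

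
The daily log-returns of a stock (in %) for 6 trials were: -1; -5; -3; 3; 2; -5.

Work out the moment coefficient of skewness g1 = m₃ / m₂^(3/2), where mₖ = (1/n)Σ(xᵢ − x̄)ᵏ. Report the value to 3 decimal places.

0.240

x̄ = (-1 - 5 - 3 + 3 + 2 - 5) / 6 = -1.5000
deviations (xᵢ − x̄): 0.5000, -3.5000, -1.5000, 4.5000, 3.5000, -3.5000
Σ(xᵢ − x̄)² = 59.5000 ⇒ m₂ = 59.5000/6 = 9.91667
Σ(xᵢ − x̄)³ = 45.0000 ⇒ m₃ = 45.0000/6 = 7.50000
m₂^(3/2) = 9.91667^(1.5) = 31.22832
g1 = m₃ / m₂^(3/2) = 7.50000 / 31.22832 ≈ 0.240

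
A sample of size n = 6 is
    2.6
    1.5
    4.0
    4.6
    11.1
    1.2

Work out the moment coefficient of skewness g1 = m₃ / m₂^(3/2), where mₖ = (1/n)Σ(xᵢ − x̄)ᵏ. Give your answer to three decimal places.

1.280

x̄ = (2.6 + 1.5 + 4.0 + 4.6 + 11.1 + 1.2) / 6 = 4.1667
deviations (xᵢ − x̄): -1.5667, -2.6667, -0.1667, 0.4333, 6.9333, -2.9667
Σ(xᵢ − x̄)² = 66.6533 ⇒ m₂ = 66.6533/6 = 11.10889
Σ(xᵢ − x̄)³ = 284.4516 ⇒ m₃ = 284.4516/6 = 47.40859
m₂^(3/2) = 11.10889^(1.5) = 37.02593
g1 = m₃ / m₂^(3/2) = 47.40859 / 37.02593 ≈ 1.280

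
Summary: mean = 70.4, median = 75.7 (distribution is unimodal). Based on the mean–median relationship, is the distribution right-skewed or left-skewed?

left-skewed

mean − median = 70.4 − 75.7 = -5.3
mean < median ⇒ the longer tail is on the left ⇒ left-skewed (negatively skewed).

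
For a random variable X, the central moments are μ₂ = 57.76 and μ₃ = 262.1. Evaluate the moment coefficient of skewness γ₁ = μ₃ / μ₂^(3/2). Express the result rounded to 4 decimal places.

0.5971

σ = √μ₂ = √57.76 = 7.60000
σ³ = μ₂^(3/2) = 438.97600
γ₁ = μ₃/σ³ = 262.1 / 438.97600 ≈ 0.5971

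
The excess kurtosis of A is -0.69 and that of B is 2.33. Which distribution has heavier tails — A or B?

Higher excess kurtosis ⇒ heavier tails relative to the normal distribution.
-0.69 vs 2.33: the larger is 2.33, so B has heavier tails. (B is leptokurtic — heavier-than-normal tails; the other is platykurtic.)

B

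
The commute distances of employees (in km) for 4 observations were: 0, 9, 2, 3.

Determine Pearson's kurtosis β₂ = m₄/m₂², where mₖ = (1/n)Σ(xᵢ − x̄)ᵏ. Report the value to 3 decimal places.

x̄ = 3.5000
Σ(xᵢ − x̄)² = 45.0000 ⇒ m₂ = 11.25000
Σ(xᵢ − x̄)⁴ = 1070.2500 ⇒ m₄ = 267.56250
m₂² = 126.56250
β₂ = m₄/m₂² = 267.56250 / 126.56250 ≈ 2.114

2.114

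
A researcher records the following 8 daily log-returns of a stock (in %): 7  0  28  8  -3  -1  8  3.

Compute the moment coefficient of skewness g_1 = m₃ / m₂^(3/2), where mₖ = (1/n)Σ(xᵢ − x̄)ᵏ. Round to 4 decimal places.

1.4514

x̄ = (7 + 0 + 28 + 8 - 3 - 1 + 8 + 3) / 8 = 6.2500
deviations (xᵢ − x̄): 0.7500, -6.2500, 21.7500, 1.7500, -9.2500, -7.2500, 1.7500, -3.2500
Σ(xᵢ − x̄)² = 667.5000 ⇒ m₂ = 667.5000/8 = 83.43750
Σ(xᵢ − x̄)³ = 8849.2500 ⇒ m₃ = 8849.2500/8 = 1106.15625
m₂^(3/2) = 83.43750^(1.5) = 762.15258
g_1 = m₃ / m₂^(3/2) = 1106.15625 / 762.15258 ≈ 1.4514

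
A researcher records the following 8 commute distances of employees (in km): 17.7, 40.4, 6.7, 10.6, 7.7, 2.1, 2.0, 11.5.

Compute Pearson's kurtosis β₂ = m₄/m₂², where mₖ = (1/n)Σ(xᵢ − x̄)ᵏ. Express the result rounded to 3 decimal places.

x̄ = 12.3375
Σ(xᵢ − x̄)² = 1084.9388 ⇒ m₂ = 135.61734
Σ(xᵢ − x̄)⁴ = 644875.7996 ⇒ m₄ = 80609.47495
m₂² = 18392.06393
β₂ = m₄/m₂² = 80609.47495 / 18392.06393 ≈ 4.383

4.383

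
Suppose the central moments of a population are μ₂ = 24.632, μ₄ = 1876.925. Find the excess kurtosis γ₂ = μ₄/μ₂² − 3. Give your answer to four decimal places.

0.0935

μ₂² = 24.632² = 606.73542
μ₄/μ₂² = 1876.925 / 606.73542 = 3.09348
γ₂ = 3.09348 − 3 ≈ 0.0935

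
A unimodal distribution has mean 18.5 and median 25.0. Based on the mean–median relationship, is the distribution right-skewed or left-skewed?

left-skewed

mean − median = 18.5 − 25.0 = -6.5
mean < median ⇒ the longer tail is on the left ⇒ left-skewed (negatively skewed).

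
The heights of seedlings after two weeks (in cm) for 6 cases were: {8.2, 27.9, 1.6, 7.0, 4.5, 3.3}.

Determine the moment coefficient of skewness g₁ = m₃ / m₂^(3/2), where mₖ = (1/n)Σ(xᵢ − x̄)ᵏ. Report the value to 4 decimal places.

x̄ = (8.2 + 27.9 + 1.6 + 7.0 + 4.5 + 3.3) / 6 = 8.7500
deviations (xᵢ − x̄): -0.5500, 19.1500, -7.1500, -1.7500, -4.2500, -5.4500
Σ(xᵢ − x̄)² = 468.9750 ⇒ m₂ = 468.9750/6 = 78.16250
Σ(xᵢ − x̄)³ = 6413.0400 ⇒ m₃ = 6413.0400/6 = 1068.84000
m₂^(3/2) = 78.16250^(1.5) = 691.03121
g₁ = m₃ / m₂^(3/2) = 1068.84000 / 691.03121 ≈ 1.5467

1.5467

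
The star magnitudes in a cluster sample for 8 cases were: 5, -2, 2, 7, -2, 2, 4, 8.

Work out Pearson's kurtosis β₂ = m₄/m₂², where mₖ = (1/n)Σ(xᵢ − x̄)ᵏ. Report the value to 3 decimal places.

x̄ = 3.0000
Σ(xᵢ − x̄)² = 98.0000 ⇒ m₂ = 12.25000
Σ(xᵢ − x̄)⁴ = 2150.0000 ⇒ m₄ = 268.75000
m₂² = 150.06250
β₂ = m₄/m₂² = 268.75000 / 150.06250 ≈ 1.791

1.791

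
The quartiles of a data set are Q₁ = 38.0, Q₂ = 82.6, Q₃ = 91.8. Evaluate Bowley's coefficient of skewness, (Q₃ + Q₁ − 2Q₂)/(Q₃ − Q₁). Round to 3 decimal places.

-0.658

numerator: Q₃ + Q₁ − 2Q₂ = 91.8 + 38.0 − 2×82.6 = -35.4000
denominator: Q₃ − Q₁ = 91.8 − 38.0 = 53.8000
Bowley skewness = -35.4000 / 53.8000 ≈ -0.658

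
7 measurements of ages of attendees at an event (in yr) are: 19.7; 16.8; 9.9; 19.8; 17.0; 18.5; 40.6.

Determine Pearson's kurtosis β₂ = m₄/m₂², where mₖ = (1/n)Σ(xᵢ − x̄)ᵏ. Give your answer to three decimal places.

x̄ = 20.3286
Σ(xᵢ − x̄)² = 547.2343 ⇒ m₂ = 78.17633
Σ(xᵢ − x̄)⁴ = 180980.9980 ⇒ m₄ = 25854.42829
m₂² = 6111.53803
β₂ = m₄/m₂² = 25854.42829 / 6111.53803 ≈ 4.230

4.230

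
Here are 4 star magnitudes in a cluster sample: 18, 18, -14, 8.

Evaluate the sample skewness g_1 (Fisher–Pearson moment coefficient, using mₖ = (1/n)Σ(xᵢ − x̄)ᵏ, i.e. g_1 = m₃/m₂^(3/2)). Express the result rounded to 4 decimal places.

-0.8541

x̄ = (18 + 18 - 14 + 8) / 4 = 7.5000
deviations (xᵢ − x̄): 10.5000, 10.5000, -21.5000, 0.5000
Σ(xᵢ − x̄)² = 683.0000 ⇒ m₂ = 683.0000/4 = 170.75000
Σ(xᵢ − x̄)³ = -7623.0000 ⇒ m₃ = -7623.0000/4 = -1905.75000
m₂^(3/2) = 170.75000^(1.5) = 2231.21319
g_1 = m₃ / m₂^(3/2) = -1905.75000 / 2231.21319 ≈ -0.8541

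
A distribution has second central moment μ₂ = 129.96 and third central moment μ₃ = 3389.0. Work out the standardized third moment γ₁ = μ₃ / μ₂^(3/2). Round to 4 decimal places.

σ = √μ₂ = √129.96 = 11.40000
σ³ = μ₂^(3/2) = 1481.54400
γ₁ = μ₃/σ³ = 3389.0 / 1481.54400 ≈ 2.2875

2.2875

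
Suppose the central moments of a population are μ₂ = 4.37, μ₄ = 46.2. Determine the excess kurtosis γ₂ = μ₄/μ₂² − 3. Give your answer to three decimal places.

μ₂² = 4.37² = 19.09690
μ₄/μ₂² = 46.2 / 19.09690 = 2.41924
γ₂ = 2.41924 − 3 ≈ -0.581

-0.581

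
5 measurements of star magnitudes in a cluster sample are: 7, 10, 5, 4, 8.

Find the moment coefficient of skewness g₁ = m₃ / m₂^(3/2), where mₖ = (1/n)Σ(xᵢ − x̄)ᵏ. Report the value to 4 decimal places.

0.1380

x̄ = (7 + 10 + 5 + 4 + 8) / 5 = 6.8000
deviations (xᵢ − x̄): 0.2000, 3.2000, -1.8000, -2.8000, 1.2000
Σ(xᵢ − x̄)² = 22.8000 ⇒ m₂ = 22.8000/5 = 4.56000
Σ(xᵢ − x̄)³ = 6.7200 ⇒ m₃ = 6.7200/5 = 1.34400
m₂^(3/2) = 4.56000^(1.5) = 9.73750
g₁ = m₃ / m₂^(3/2) = 1.34400 / 9.73750 ≈ 0.1380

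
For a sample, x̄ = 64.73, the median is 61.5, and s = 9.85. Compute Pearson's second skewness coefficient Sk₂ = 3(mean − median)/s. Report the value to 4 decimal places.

Sk₂ = 3(64.73 − 61.5) / 9.85 = 3 × 3.2300 / 9.85
    = 9.6900 / 9.85 ≈ 0.9838

0.9838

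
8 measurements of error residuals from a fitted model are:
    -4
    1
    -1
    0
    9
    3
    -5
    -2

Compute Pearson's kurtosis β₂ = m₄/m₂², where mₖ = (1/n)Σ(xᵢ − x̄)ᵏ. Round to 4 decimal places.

3.1062

x̄ = 0.1250
Σ(xᵢ − x̄)² = 136.8750 ⇒ m₂ = 17.10938
Σ(xᵢ − x̄)⁴ = 7274.3379 ⇒ m₄ = 909.29224
m₂² = 292.73071
β₂ = m₄/m₂² = 909.29224 / 292.73071 ≈ 3.1062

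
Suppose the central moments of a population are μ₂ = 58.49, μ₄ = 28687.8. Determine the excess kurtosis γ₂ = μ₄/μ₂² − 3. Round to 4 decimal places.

μ₂² = 58.49² = 3421.08010
μ₄/μ₂² = 28687.8 / 3421.08010 = 8.38560
γ₂ = 8.38560 − 3 ≈ 5.3856

5.3856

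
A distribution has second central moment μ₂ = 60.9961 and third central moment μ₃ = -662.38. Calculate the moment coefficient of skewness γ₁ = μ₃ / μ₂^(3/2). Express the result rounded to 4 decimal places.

-1.3904

σ = √μ₂ = √60.9961 = 7.81000
σ³ = μ₂^(3/2) = 476.37954
γ₁ = μ₃/σ³ = -662.38 / 476.37954 ≈ -1.3904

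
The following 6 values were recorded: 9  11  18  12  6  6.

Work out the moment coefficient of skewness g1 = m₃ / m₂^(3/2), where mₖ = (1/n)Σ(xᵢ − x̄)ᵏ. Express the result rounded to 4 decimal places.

x̄ = (9 + 11 + 18 + 12 + 6 + 6) / 6 = 10.3333
deviations (xᵢ − x̄): -1.3333, 0.6667, 7.6667, 1.6667, -4.3333, -4.3333
Σ(xᵢ − x̄)² = 101.3333 ⇒ m₂ = 101.3333/6 = 16.88889
Σ(xᵢ − x̄)³ = 290.4444 ⇒ m₃ = 290.4444/6 = 48.40741
m₂^(3/2) = 16.88889^(1.5) = 69.40674
g1 = m₃ / m₂^(3/2) = 48.40741 / 69.40674 ≈ 0.6974

0.6974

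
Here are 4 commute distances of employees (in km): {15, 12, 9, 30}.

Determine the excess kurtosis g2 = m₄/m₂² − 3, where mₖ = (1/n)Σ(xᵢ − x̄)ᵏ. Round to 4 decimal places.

x̄ = 16.5000
Σ(xᵢ − x̄)² = 261.0000 ⇒ m₂ = 65.25000
Σ(xᵢ − x̄)⁴ = 36794.2500 ⇒ m₄ = 9198.56250
m₂² = 4257.56250
g2 = m₄/m₂² − 3 = 2.16052 − 3 ≈ -0.8395

-0.8395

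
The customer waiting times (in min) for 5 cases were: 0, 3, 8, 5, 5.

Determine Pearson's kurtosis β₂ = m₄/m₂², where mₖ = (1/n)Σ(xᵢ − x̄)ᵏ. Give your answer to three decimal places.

2.158

x̄ = 4.2000
Σ(xᵢ − x̄)² = 34.8000 ⇒ m₂ = 6.96000
Σ(xᵢ − x̄)⁴ = 522.5760 ⇒ m₄ = 104.51520
m₂² = 48.44160
β₂ = m₄/m₂² = 104.51520 / 48.44160 ≈ 2.158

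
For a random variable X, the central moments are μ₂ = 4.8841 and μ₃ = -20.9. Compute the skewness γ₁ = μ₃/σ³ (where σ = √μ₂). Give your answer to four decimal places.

σ = √μ₂ = √4.8841 = 2.21000
σ³ = μ₂^(3/2) = 10.79386
γ₁ = μ₃/σ³ = -20.9 / 10.79386 ≈ -1.9363

-1.9363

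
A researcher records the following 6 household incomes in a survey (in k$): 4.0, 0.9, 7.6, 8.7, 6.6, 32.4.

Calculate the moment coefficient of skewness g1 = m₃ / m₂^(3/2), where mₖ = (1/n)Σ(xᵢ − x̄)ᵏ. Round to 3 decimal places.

1.537

x̄ = (4.0 + 0.9 + 7.6 + 8.7 + 6.6 + 32.4) / 6 = 10.0333
deviations (xᵢ − x̄): -6.0333, -9.1333, -2.4333, -1.3333, -3.4333, 22.3667
Σ(xᵢ − x̄)² = 639.5733 ⇒ m₂ = 639.5733/6 = 106.59556
Σ(xᵢ − x̄)³ = 10150.5704 ⇒ m₃ = 10150.5704/6 = 1691.76174
m₂^(3/2) = 106.59556^(1.5) = 1100.54713
g1 = m₃ / m₂^(3/2) = 1691.76174 / 1100.54713 ≈ 1.537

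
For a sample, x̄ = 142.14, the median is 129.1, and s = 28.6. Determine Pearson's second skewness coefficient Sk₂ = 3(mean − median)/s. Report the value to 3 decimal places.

Sk₂ = 3(142.14 − 129.1) / 28.6 = 3 × 13.0400 / 28.6
    = 39.1200 / 28.6 ≈ 1.368

1.368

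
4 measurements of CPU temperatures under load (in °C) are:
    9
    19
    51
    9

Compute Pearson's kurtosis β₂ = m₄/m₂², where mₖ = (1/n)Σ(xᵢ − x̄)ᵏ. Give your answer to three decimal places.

x̄ = 22.0000
Σ(xᵢ − x̄)² = 1188.0000 ⇒ m₂ = 297.00000
Σ(xᵢ − x̄)⁴ = 764484.0000 ⇒ m₄ = 191121.00000
m₂² = 88209.00000
β₂ = m₄/m₂² = 191121.00000 / 88209.00000 ≈ 2.167

2.167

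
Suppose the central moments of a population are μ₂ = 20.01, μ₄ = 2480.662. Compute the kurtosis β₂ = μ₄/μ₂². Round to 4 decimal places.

μ₂² = 20.01² = 400.40010
μ₄/μ₂² = 2480.662 / 400.40010 = 6.19546
β₂ ≈ 6.1955

6.1955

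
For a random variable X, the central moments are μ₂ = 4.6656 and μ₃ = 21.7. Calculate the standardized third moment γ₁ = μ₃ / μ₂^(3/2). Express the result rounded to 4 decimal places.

σ = √μ₂ = √4.6656 = 2.16000
σ³ = μ₂^(3/2) = 10.07770
γ₁ = μ₃/σ³ = 21.7 / 10.07770 ≈ 2.1533

2.1533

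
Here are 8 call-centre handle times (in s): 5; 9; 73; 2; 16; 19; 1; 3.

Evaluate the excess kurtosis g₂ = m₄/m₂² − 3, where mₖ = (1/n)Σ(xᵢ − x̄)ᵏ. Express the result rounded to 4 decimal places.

x̄ = 16.0000
Σ(xᵢ − x̄)² = 4018.0000 ⇒ m₂ = 502.25000
Σ(xᵢ − x̄)⁴ = 10690726.0000 ⇒ m₄ = 1336340.75000
m₂² = 252255.06250
g₂ = m₄/m₂² − 3 = 5.29758 − 3 ≈ 2.2976

2.2976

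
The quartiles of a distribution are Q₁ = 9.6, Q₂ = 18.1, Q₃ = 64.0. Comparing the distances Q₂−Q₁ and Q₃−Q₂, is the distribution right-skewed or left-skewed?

right-skewed

Q₂ − Q₁ = 8.5;  Q₃ − Q₂ = 45.9
Q₃ − Q₂ > Q₂ − Q₁ ⇒ the upper half is more spread out ⇒ right-skewed.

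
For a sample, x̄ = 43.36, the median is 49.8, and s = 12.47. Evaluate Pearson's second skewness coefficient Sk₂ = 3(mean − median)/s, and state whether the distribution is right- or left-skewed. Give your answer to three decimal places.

Sk₂ = 3(43.36 − 49.8) / 12.47 = 3 × -6.4400 / 12.47
    = -19.3200 / 12.47 ≈ -1.549
Sk₂ < 0 ⇒ mean < median ⇒ left-skewed (negative skew).

-1.549, left-skewed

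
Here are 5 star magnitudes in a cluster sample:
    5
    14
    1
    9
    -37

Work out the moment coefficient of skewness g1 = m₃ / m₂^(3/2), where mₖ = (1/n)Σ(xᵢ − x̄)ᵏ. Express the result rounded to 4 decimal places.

-1.2926

x̄ = (5 + 14 + 1 + 9 - 37) / 5 = -1.6000
deviations (xᵢ − x̄): 6.6000, 15.6000, 2.6000, 10.6000, -35.4000
Σ(xᵢ − x̄)² = 1659.2000 ⇒ m₂ = 1659.2000/5 = 331.84000
Σ(xᵢ − x̄)³ = -39069.3600 ⇒ m₃ = -39069.3600/5 = -7813.87200
m₂^(3/2) = 331.84000^(1.5) = 6044.95542
g1 = m₃ / m₂^(3/2) = -7813.87200 / 6044.95542 ≈ -1.2926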